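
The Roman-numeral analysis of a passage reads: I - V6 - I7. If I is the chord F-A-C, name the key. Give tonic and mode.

F major

I is given as F-A-C — a major triad with root F.
If F is scale degree 1 and the mode makes that degree carry a major triad, the tonic is F and the mode is major.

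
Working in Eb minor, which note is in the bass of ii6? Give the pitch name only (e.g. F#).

ii in Eb minor has root F; the chord is F-Ab-C.
The figure 6 means first inversion — the third is in the bass.

Ab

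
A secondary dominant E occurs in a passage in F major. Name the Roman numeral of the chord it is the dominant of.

iii

The chord is a major triad on E.
A dominant resolves down a perfect fifth: E → A. In F major, A is scale degree 3, i.e. iii.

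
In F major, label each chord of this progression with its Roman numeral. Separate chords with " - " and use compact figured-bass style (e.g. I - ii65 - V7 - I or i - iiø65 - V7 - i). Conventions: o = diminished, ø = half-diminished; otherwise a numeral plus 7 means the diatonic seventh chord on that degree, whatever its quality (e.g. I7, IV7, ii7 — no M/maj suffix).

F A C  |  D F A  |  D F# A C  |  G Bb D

F-A-C: root F is the tonic; major triad there is I.
D-F-A: minor triad on D = scale degree 6 → vi.
D-F#-A-C is the secondary dominant of ii (dominant seventh chord on D): V7/ii.
G-Bb-D: root G is the supertonic; minor triad there is ii.

I - vi - V7/ii - ii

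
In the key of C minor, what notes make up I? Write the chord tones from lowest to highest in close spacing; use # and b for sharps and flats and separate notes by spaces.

C E G

Scale degree 1 in C minor is C; here the chord built on it is altered to a major triad. I is the major tonic (Picardy third), borrowed from the parallel major.
So the chord is C-E-G, a major triad.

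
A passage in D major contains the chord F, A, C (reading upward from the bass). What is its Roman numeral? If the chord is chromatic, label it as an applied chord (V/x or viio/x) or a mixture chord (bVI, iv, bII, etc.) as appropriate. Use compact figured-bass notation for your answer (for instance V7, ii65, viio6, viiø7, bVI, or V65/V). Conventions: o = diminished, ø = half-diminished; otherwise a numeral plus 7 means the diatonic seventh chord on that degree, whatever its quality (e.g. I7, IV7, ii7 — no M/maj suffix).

bIII

The pitches F-A-C form a major triad rooted on F.
F is the lowered third degree of D major (diatonic 3 would be F#). This is a major triad on the lowered third degree, borrowed from the parallel minor.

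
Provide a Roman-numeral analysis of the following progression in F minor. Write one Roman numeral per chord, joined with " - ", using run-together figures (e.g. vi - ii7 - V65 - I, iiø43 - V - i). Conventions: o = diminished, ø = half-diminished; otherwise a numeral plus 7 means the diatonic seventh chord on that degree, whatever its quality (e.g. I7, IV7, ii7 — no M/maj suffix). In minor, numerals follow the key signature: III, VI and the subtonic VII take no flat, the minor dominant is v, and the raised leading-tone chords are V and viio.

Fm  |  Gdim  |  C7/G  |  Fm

Fm: root F is the tonic; minor triad there is i.
Gdim has root G, degree 2 in F minor, so iio.
C7/G has root C, degree 5 in F minor, so V43.
Fm: root F is the tonic; minor triad there is i.

i - iio - V43 - i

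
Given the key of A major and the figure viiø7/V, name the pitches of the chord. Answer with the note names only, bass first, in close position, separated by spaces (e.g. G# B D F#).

viiø7/V is a secondary leading-tone chord. The target V is E in A major; the applied chord is rooted a semitone below, on D#.
Building a half-diminished seventh chord on D# gives D#-F#-A-C#.

D# F# A C#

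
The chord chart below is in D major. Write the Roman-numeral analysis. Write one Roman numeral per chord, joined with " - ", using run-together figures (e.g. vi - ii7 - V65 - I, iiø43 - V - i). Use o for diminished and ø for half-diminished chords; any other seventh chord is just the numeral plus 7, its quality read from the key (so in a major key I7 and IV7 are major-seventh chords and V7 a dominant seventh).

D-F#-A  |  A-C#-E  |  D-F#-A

I - V - I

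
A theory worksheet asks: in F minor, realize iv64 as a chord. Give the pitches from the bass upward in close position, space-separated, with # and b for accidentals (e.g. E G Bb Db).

F Bb Db

In F minor, the subdominant is Bb, and the diatonic chord built there is a minor triad.
Stacking thirds from Bb gives Bb-Db-F.
With the 64 figure the chord is in second inversion; from the bass F upward in close position it reads F-Bb-Db.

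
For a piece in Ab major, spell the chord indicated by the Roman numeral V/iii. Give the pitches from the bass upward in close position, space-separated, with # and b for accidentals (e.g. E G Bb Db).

G B D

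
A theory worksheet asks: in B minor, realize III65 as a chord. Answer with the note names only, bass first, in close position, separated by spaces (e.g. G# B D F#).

The numeral's case and figure indicate a major seventh chord. In B minor its root, scale degree 3, is D.
That chord is spelled D-F#-A-C#.
With the 65 figure the chord is in first inversion; from the bass F# upward in close position it reads F#-A-C#-D.

F# A C# D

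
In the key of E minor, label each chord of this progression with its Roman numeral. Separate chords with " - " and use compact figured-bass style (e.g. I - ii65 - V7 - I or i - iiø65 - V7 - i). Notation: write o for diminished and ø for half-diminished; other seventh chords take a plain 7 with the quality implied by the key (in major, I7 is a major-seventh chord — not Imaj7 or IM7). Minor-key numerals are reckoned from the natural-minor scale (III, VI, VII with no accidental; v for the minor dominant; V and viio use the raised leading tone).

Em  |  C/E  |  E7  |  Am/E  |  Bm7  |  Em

i - VI6 - V7/iv - iv64 - v7 - i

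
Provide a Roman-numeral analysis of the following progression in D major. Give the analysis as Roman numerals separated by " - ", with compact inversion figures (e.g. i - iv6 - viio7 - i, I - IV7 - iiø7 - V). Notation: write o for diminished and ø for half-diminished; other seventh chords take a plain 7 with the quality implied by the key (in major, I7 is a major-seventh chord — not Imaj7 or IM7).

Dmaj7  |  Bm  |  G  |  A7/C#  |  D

I7 - vi - IV - V65 - I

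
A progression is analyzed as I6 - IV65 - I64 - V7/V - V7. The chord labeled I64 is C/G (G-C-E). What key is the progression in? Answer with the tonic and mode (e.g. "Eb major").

C major

The chord C/G is a major triad rooted on C; its label is I64.
If C is scale degree 1 and the mode makes that degree carry a major triad, the tonic is C and the mode is major.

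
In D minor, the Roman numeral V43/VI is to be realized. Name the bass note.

The applied chord V43/VI is rooted on F: F-A-C-Eb.
The figure 43 means second inversion — the fifth is in the bass.

C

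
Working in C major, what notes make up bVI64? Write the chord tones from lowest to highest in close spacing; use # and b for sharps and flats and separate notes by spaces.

bVI64 is a major triad on the lowered sixth degree, borrowed from the parallel minor. In C major that root is Ab.
So the chord is Ab-C-Eb.
With the 64 figure the chord is in second inversion; from the bass Eb upward in close position it reads Eb-Ab-C.

Eb Ab C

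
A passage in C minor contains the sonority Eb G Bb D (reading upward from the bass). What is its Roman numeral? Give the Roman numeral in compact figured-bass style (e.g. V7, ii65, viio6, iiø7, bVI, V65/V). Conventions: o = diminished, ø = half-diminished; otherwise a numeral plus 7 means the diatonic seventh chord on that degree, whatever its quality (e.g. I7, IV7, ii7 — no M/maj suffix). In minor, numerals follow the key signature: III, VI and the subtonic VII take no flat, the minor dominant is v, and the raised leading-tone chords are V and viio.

III7

The pitches Eb-G-Bb-D form a major seventh chord rooted on Eb.
Eb is scale degree 3 in C minor, and a major seventh chord on that degree is written III7.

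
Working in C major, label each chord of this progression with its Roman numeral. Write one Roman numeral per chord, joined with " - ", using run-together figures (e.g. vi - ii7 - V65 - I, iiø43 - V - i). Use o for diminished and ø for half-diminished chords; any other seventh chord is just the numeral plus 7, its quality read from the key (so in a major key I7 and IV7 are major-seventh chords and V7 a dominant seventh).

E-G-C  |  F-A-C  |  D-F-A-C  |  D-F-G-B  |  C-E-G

I6 - IV - ii7 - V43 - I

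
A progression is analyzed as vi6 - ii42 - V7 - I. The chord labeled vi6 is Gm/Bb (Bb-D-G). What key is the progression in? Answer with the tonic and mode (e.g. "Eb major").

vi6 is given as Bb-D-G — a minor triad with root G.
Counting down 5 scale steps from G places the tonic on Bb; a minor triad on degree 6 is diatonic only in major.

Bb major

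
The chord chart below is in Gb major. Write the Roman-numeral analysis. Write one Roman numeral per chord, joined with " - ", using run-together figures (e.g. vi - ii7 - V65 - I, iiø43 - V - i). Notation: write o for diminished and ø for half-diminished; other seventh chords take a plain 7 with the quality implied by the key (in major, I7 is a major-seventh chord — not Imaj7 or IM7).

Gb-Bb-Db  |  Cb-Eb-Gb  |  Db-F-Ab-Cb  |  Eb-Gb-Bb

I - IV - V7 - vi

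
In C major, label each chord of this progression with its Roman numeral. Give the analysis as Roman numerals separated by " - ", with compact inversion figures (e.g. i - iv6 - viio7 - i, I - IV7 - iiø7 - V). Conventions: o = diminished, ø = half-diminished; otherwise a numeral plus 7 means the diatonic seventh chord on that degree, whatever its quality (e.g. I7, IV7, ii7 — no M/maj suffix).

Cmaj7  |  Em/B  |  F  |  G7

I7 - iii64 - IV - V7

Cmaj7: major seventh chord on C = scale degree 1 → I7.
Em/B: root E is the mediant; minor triad there is iii64.
F: root F is the subdominant; major triad there is IV.
G7: root G is the dominant; dominant seventh chord there is V7.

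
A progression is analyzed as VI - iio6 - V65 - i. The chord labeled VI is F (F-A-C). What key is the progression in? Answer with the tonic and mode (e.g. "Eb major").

A minor

The chord F is a major triad rooted on F; its label is VI.
If F is scale degree 6 and the mode makes that degree carry a major triad, the tonic is A and the mode is minor.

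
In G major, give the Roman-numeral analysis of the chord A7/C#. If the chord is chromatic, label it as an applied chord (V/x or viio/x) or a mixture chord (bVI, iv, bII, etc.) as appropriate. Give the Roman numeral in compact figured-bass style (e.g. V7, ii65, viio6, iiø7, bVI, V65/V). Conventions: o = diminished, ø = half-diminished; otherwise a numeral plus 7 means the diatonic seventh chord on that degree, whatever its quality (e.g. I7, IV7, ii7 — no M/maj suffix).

The pitches A-C#-E-G form a dominant seventh chord rooted on A.
A is not a diatonic chord root with this quality in G major, but it lies a perfect fifth above D (V), so the chord functions as an applied dominant of V.
With C# in the bass the chord is in first inversion, so the figured bass is 65.

V65/V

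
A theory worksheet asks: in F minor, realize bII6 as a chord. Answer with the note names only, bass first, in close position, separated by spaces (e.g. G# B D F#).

Bb Db Gb

bII6 is the Neapolitan sixth — a major triad on the lowered second degree, here in its customary first inversion. In F minor that root is Gb.
So the chord is Gb-Bb-Db.
The figured bass 6 indicates first inversion, placing the third (Bb) in the bass: Bb-Db-Gb.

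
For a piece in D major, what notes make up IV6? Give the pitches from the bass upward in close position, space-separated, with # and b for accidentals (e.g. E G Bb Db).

B D G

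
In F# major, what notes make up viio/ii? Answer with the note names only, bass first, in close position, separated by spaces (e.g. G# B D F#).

F## A# C#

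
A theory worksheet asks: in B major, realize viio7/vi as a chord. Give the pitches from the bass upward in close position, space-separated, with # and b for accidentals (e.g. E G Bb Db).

F## A# C# E

The slash marks an applied leading-tone chord: viio of vi. In B major, vi is G#, so the leading tone to it is F##, a half step below.
Building a fully diminished seventh chord on F## gives F##-A#-C#-E.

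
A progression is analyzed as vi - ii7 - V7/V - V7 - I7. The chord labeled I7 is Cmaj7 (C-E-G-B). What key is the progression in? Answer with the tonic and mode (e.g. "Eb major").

The anchor chord is a major seventh chord on C, labeled I7.
If C is scale degree 1 and the mode makes that degree carry a major seventh chord, the tonic is C and the mode is major.

C major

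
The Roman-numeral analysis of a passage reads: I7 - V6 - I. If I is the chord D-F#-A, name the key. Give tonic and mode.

D major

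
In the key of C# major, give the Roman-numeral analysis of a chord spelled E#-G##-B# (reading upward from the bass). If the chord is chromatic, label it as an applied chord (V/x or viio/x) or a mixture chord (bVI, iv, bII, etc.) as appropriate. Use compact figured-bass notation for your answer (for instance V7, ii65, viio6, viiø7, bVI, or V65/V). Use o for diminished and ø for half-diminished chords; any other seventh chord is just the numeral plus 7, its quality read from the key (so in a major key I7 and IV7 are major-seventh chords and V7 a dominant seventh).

V/vi

The pitches E#-G##-B# form a major triad rooted on E#.
E# is not a diatonic chord root with this quality in C# major, but it lies a perfect fifth above A# (vi), so the chord functions as an applied dominant of vi.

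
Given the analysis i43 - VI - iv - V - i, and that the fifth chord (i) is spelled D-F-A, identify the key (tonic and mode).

D minor

The chord Dm is a minor triad rooted on D; its label is i.
If D is scale degree 1 and the mode makes that degree carry a minor triad, the tonic is D and the mode is minor.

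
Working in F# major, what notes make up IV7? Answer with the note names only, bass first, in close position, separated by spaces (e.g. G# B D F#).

B D# F# A#

In F# major, scale degree 4 is B, and the diatonic chord built there is a major seventh chord.
That chord is spelled B-D#-F#-A#.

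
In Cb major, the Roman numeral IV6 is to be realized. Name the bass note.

IV in Cb major has root Fb; the chord is Fb-Ab-Cb.
The figure 6 means first inversion — the third is in the bass.

Ab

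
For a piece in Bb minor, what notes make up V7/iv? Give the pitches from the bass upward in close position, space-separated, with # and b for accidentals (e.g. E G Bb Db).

Bb D F Ab

The slash means an applied dominant: we want the dominant of iv. In Bb minor, iv is Eb minor, and its dominant is built on Bb.
Building a dominant seventh chord on Bb gives Bb-D-F-Ab.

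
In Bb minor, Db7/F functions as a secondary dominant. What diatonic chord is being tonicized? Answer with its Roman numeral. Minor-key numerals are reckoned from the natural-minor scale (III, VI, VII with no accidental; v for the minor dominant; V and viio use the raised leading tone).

The chord is a dominant seventh chord on Db.
A dominant resolves down a perfect fifth: Db → Gb. In Bb minor, Gb is scale degree 6, i.e. VI.

VI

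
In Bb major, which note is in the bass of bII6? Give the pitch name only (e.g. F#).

Eb

bII in Bb major has root Cb; the chord is Cb-Eb-Gb.
The figure 6 means first inversion — the third is in the bass.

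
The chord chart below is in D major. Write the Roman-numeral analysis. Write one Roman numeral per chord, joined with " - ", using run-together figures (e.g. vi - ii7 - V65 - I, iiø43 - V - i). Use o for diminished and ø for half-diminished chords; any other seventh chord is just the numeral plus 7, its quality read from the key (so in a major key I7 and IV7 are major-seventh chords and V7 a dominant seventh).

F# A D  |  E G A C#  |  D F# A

I6 - V43 - I

F#-A-D: major triad on D = scale degree 1 → I6.
E-G-A-C#: dominant seventh chord on A = scale degree 5 → V43.
D-F#-A: major triad on D = scale degree 1 → I.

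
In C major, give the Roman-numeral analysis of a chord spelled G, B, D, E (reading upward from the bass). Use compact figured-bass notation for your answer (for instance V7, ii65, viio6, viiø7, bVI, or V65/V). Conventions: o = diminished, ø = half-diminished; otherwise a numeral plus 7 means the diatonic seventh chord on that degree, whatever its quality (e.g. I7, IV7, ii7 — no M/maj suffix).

iii65

The pitches E-G-B-D form a minor seventh chord rooted on E.
In C major, E is the mediant; the diatonic minor seventh chord there is iii7.
With G in the bass the chord is in first inversion, so the figured bass is 65.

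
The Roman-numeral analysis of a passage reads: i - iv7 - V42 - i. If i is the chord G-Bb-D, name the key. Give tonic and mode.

G minor

i is given as G-Bb-D — a minor triad with root G.
If G is scale degree 1 and the mode makes that degree carry a minor triad, the tonic is G and the mode is minor.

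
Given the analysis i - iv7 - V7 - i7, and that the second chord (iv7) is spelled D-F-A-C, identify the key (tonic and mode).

The anchor chord is a minor seventh chord on D, labeled iv7.
iv7 on D implies D is the subdominant; that puts the tonic at A, and the lowercase numeral fits minor mode.

A minor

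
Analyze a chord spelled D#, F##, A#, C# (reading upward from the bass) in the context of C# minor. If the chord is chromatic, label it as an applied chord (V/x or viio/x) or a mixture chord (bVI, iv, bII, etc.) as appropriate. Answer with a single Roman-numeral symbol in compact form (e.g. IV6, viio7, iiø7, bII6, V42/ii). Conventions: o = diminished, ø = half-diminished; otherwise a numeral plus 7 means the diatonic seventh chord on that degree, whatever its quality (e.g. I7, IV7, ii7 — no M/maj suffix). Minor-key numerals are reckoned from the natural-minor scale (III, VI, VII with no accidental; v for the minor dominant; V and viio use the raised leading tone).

V7/V

The pitches D#-F##-A#-C# form a dominant seventh chord rooted on D#.
D# is not a diatonic chord root with this quality in C# minor, but it lies a perfect fifth above G# (V), so the chord functions as an applied dominant of V.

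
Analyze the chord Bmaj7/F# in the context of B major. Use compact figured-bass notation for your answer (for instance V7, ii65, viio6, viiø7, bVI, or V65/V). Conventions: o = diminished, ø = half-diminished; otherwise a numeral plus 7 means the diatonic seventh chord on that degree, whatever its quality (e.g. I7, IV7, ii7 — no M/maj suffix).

Stacked in thirds the chord is B-D#-F#-A#: a major seventh chord on B.
In B major, B is the tonic; the diatonic major seventh chord there is I7.
With F# in the bass the chord is in second inversion, so the figured bass is 43.

I43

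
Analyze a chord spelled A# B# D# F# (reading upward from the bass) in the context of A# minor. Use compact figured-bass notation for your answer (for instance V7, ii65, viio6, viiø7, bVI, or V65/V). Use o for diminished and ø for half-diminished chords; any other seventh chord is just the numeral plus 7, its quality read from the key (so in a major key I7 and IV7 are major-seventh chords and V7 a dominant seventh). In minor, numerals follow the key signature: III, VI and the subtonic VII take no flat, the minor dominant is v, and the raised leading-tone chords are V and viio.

iiø42

The pitches B#-D#-F#-A# form a half-diminished seventh chord rooted on B#.
B# is scale degree 2 in A# minor, and a half-diminished seventh chord on that degree is written iiø7.
With A# in the bass the chord is in third inversion, so the figured bass is 42.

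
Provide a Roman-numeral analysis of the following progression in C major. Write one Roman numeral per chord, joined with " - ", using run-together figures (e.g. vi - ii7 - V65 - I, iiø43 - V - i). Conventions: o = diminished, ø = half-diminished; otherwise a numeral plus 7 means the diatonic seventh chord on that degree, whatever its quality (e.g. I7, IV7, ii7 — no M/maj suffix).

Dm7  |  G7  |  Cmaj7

Dm7: root D is the supertonic; minor seventh chord there is ii7.
G7 has root G, degree 5 in C major, so V7.
Cmaj7: root C is the tonic; major seventh chord there is I7.

ii7 - V7 - I7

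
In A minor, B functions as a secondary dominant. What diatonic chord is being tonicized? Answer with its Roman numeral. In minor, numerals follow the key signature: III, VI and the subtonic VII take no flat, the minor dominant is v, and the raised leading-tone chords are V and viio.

The chord is a major triad on B.
A dominant resolves down a perfect fifth: B → E. In A minor, E is scale degree 5, i.e. V.

V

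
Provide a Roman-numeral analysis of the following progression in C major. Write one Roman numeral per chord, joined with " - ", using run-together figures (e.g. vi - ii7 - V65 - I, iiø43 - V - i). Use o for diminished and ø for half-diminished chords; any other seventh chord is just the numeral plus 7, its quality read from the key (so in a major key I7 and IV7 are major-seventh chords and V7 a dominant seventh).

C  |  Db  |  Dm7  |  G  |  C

I - bII - ii7 - V - I

C: root C is the tonic; major triad there is I.
Db: Db with this quality isn't in the key; a major triad on b2 is the Neapolitan chord, bII.
Dm7 has root D, degree 2 in C major, so ii7.
G: root G is the dominant; major triad there is V.
C: major triad on C = scale degree 1 → I.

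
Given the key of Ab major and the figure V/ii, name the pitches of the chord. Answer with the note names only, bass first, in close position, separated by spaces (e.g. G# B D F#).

The slash means an applied dominant: we want the dominant of ii. In Ab major, ii is Bb minor, and its dominant is built on F.
Building a major triad on F gives F-A-C.

F A C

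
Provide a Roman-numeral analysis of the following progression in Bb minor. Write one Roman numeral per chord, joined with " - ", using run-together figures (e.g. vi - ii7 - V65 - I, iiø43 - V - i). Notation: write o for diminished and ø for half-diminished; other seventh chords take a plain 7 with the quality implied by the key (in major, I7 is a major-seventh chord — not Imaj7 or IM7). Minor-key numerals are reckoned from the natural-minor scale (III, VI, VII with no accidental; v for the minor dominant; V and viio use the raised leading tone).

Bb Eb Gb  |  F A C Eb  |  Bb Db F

Bb-Eb-Gb: minor triad on Eb = scale degree 4 → iv64.
F-A-C-Eb: dominant seventh chord on F = scale degree 5 → V7.
Bb-Db-F has root Bb, degree 1 in Bb minor, so i.

iv64 - V7 - i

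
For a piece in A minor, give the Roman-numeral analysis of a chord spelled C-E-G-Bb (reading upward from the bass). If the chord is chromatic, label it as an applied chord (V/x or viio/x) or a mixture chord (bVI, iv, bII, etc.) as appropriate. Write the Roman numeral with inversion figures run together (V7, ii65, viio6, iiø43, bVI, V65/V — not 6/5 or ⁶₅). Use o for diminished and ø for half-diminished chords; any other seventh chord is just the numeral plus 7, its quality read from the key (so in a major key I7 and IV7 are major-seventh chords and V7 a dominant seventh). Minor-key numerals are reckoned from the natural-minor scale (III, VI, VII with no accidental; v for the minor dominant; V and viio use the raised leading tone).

V7/VI

The pitches C-E-G-Bb form a dominant seventh chord rooted on C.
C is not a diatonic chord root with this quality in A minor, but it lies a perfect fifth above F (VI), so the chord functions as an applied dominant of VI.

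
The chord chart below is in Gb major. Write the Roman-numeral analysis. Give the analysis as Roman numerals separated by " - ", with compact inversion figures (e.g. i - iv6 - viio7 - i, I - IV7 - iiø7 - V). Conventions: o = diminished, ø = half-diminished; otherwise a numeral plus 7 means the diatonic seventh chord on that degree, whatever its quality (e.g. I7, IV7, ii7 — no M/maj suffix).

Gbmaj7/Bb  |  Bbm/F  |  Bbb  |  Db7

I65 - iii64 - bIII - V7

Gbmaj7/Bb has root Gb, degree 1 in Gb major, so I65.
Bbm/F: minor triad on Bb = scale degree 3 → iii64.
Bbb: major triad on Bbb — chromatic; bIII (borrowed from the parallel minor).
Db7: root Db is the dominant; dominant seventh chord there is V7.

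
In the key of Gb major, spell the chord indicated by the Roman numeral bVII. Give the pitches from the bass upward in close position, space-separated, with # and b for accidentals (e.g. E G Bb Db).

Scale degree 7 in Gb major is F; lowering it a half step gives Fb. bVII is a major triad on the lowered seventh degree (the subtonic), borrowed from the parallel minor.
So the chord is Fb-Ab-Cb, a major triad.

Fb Ab Cb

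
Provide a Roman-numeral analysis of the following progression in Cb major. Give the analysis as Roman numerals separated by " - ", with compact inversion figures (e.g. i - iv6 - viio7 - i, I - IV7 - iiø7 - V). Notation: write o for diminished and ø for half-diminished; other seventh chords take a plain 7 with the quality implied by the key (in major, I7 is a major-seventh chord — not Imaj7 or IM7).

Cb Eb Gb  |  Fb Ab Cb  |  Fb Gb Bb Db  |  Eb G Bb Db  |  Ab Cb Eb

I - IV - V42 - V7/vi - vi

Cb-Eb-Gb: major triad on Cb = scale degree 1 → I.
Fb-Ab-Cb: major triad on Fb = scale degree 4 → IV.
Fb-Gb-Bb-Db has root Gb, degree 5 in Cb major, so V42.
Eb-G-Bb-Db: a dominant seventh chord on Eb, the applied dominant of vi → V7/vi.
Ab-Cb-Eb: root Ab is the submediant; minor triad there is vi.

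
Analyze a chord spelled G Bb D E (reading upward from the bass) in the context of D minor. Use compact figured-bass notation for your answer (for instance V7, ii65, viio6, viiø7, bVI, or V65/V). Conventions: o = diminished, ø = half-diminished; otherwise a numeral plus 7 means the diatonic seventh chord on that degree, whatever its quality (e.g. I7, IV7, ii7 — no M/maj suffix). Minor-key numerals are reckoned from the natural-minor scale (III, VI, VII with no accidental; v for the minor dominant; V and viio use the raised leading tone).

iiø65

Stacked in thirds the chord is E-G-Bb-D: a half-diminished seventh chord on E.
In D minor, E is the supertonic; the diatonic half-diminished seventh chord there is iiø7.
With G in the bass the chord is in first inversion, so the figured bass is 65.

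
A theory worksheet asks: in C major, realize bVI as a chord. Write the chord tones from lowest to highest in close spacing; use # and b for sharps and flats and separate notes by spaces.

Ab C Eb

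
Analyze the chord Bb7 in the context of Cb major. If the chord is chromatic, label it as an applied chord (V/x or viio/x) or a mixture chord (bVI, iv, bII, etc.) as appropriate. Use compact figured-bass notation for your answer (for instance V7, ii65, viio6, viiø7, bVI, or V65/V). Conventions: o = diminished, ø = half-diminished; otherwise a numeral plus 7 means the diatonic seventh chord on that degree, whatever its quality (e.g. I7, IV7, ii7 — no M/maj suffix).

V7/iii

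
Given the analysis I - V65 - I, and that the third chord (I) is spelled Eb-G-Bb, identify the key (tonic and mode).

The chord Eb is a major triad rooted on Eb; its label is I.
If Eb is scale degree 1 and the mode makes that degree carry a major triad, the tonic is Eb and the mode is major.

Eb major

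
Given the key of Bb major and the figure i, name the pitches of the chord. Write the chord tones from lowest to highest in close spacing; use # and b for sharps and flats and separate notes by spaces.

Bb Db F

Scale degree 1 in Bb major is Bb; here the chord built on it is altered to a minor triad. i is the minor tonic, borrowed from the parallel minor.
So the chord is Bb-Db-F.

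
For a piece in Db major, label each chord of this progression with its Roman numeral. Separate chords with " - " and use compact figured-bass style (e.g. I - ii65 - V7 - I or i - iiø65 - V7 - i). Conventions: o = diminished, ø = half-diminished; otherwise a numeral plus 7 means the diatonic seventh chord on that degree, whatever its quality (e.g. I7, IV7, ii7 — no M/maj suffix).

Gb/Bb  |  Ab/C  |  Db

IV6 - V6 - I

Gb/Bb: root Gb is the subdominant; major triad there is IV6.
Ab/C has root Ab, degree 5 in Db major, so V6.
Db: root Db is the tonic; major triad there is I.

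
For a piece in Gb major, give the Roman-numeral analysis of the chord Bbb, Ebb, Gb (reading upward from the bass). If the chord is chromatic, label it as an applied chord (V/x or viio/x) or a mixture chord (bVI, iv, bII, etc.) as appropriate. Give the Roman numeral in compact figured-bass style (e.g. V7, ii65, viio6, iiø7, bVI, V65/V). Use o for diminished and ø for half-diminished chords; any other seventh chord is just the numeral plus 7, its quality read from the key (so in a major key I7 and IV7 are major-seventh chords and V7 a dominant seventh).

bVI64

Stacked in thirds the chord is Ebb-Gb-Bbb: a major triad on Ebb.
Ebb is the lowered sixth degree of Gb major (diatonic 6 would be Eb). This is a major triad on the lowered sixth degree, borrowed from the parallel minor.
With Bbb in the bass the chord is in second inversion, so the figured bass is 64.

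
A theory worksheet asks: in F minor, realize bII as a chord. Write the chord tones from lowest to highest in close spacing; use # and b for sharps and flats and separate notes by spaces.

Gb Bb Db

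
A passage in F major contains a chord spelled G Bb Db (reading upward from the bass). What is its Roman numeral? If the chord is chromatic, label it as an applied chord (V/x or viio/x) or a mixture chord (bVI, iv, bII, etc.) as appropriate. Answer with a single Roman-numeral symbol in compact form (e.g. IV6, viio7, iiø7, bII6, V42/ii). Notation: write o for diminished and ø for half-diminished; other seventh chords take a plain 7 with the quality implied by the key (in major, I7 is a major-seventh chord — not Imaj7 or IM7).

The pitches G-Bb-Db form a diminished triad rooted on G.
G is the second degree of F major. This is the diminished supertonic triad, borrowed from the parallel minor.

iio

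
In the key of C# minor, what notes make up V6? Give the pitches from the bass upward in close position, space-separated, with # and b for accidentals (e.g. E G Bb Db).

B# D# G#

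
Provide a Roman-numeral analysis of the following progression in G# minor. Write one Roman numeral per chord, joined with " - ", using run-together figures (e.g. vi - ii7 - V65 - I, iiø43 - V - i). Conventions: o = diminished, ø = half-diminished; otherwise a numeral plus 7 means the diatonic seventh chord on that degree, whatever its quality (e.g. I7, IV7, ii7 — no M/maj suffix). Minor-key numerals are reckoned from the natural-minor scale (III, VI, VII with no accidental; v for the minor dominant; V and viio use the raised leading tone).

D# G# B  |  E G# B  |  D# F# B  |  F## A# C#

i64 - VI - III6 - viio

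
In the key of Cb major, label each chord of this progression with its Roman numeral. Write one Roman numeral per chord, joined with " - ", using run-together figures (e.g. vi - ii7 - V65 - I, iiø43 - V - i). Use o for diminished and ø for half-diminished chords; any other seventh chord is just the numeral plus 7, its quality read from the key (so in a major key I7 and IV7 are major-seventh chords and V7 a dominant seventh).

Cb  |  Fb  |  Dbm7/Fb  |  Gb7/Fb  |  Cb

I - IV - ii65 - V42 - I

Cb: root Cb is the tonic; major triad there is I.
Fb: major triad on Fb = scale degree 4 → IV.
Dbm7/Fb has root Db, degree 2 in Cb major, so ii65.
Gb7/Fb: dominant seventh chord on Gb = scale degree 5 → V42.
Cb has root Cb, degree 1 in Cb major, so I.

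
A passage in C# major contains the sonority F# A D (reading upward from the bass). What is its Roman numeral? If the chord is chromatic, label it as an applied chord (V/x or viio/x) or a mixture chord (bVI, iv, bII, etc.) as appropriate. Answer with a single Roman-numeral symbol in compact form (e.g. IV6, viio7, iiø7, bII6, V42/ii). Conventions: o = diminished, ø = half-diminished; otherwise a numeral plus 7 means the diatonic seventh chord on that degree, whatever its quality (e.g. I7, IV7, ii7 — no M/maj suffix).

The pitches D-F#-A form a major triad rooted on D.
D is the lowered second degree of C# major (diatonic 2 would be D#). This is the Neapolitan sixth — a major triad on the lowered second degree, here in its customary first inversion.
With F# in the bass the chord is in first inversion, so the figured bass is 6.

bII6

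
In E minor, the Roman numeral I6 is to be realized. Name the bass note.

I in E minor has root E; the chord is E-G#-B.
The figure 6 means first inversion — the third is in the bass.

G#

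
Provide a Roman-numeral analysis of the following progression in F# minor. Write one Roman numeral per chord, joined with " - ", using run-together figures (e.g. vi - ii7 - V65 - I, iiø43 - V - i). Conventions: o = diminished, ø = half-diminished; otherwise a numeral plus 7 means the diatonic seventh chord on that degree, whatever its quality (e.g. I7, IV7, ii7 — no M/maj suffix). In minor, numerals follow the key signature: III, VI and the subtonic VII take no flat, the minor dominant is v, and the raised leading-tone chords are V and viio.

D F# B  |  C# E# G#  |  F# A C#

iv6 - V - i

D-F#-B: minor triad on B = scale degree 4 → iv6.
C#-E#-G#: root C# is the dominant; major triad there is V.
F#-A-C#: root F# is the tonic; minor triad there is i.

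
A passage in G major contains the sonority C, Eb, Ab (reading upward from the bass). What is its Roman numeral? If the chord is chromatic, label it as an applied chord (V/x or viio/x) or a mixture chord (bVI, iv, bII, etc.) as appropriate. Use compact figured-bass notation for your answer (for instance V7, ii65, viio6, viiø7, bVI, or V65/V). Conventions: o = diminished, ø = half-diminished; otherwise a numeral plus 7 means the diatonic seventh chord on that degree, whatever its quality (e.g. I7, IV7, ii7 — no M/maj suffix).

The pitches Ab-C-Eb form a major triad rooted on Ab.
Ab is the lowered second degree of G major (diatonic 2 would be A). This is the Neapolitan sixth — a major triad on the lowered second degree, here in its customary first inversion.
With C in the bass the chord is in first inversion, so the figured bass is 6.

bII6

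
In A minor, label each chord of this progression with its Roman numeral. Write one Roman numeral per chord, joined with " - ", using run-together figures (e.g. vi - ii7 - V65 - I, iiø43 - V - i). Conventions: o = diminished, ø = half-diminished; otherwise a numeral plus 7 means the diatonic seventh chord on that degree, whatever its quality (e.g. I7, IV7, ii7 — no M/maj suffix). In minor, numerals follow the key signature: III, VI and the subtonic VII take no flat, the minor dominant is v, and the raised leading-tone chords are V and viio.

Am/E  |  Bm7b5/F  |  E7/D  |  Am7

i64 - iiø43 - V42 - i7

Am/E has root A, degree 1 in A minor, so i64.
Bm7b5/F: root B is the supertonic; half-diminished seventh chord there is iiø43.
E7/D: root E is the dominant; dominant seventh chord there is V42.
Am7: root A is the tonic; minor seventh chord there is i7.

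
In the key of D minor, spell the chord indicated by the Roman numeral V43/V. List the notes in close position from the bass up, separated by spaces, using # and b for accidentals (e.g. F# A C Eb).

V43/V is a secondary dominant — the dominant seventh of V. V in D minor is A, so the applied chord's root is E, a perfect fifth above.
Building a dominant seventh chord on E gives E-G#-B-D.
With the 43 figure the chord is in second inversion; from the bass B upward in close position it reads B-D-E-G#.

B D E G#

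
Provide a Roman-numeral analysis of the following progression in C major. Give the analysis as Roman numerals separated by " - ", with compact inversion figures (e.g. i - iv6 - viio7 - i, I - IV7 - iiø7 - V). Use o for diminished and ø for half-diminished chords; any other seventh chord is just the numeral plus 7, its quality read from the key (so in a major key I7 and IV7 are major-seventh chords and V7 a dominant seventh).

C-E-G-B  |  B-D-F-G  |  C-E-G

C-E-G-B: root C is the tonic; major seventh chord there is I7.
B-D-F-G has root G, degree 5 in C major, so V65.
C-E-G has root C, degree 1 in C major, so I.

I7 - V65 - I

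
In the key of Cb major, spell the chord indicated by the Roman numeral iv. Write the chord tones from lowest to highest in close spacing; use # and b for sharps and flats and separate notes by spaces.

Fb Abb Cb

Scale degree 4 in Cb major is Fb; here the chord built on it is altered to a minor triad. iv is the minor subdominant, borrowed from the parallel minor.
So the chord is Fb-Abb-Cb, a minor triad.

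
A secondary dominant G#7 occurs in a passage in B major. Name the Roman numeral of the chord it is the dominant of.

ii

The chord is a dominant seventh chord on G#.
A dominant resolves down a perfect fifth: G# → C#. In B major, C# is scale degree 2, i.e. ii.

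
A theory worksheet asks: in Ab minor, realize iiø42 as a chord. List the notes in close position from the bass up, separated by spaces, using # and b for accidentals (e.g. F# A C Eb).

Ab Bb Db Fb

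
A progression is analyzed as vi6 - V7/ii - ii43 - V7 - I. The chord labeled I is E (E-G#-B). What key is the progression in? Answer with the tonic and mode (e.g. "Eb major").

The anchor chord is a major triad on E, labeled I.
If E is scale degree 1 and the mode makes that degree carry a major triad, the tonic is E and the mode is major.

E major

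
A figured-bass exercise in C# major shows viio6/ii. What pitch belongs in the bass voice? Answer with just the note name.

E#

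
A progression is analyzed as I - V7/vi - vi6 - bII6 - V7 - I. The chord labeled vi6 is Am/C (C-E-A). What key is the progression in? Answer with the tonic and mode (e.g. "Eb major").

The anchor chord is a minor triad on A, labeled vi6.
Counting down 5 scale steps from A places the tonic on C; a minor triad on degree 6 is diatonic only in major.

C major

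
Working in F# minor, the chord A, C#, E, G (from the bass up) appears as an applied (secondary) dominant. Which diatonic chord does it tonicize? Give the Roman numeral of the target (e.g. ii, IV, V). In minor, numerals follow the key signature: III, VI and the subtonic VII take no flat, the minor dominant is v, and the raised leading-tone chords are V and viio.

VI

The chord is a dominant seventh chord on A.
A dominant resolves down a perfect fifth: A → D. In F# minor, D is scale degree 6, i.e. VI.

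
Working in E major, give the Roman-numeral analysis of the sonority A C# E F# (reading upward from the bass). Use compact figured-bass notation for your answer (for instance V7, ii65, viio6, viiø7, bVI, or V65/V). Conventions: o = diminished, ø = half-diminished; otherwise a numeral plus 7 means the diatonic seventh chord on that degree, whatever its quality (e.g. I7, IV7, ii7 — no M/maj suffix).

ii65

Stacked in thirds the chord is F#-A-C#-E: a minor seventh chord on F#.
In E major, F# is the supertonic; the diatonic minor seventh chord there is ii7.
With A in the bass the chord is in first inversion, so the figured bass is 65.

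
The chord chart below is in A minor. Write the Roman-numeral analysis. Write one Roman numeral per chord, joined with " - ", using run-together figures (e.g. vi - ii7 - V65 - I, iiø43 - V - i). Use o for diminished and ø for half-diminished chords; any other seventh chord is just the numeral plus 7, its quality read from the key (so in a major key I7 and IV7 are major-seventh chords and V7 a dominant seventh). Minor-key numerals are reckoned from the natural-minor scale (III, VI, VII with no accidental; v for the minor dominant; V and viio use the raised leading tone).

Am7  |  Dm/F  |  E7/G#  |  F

i7 - iv6 - V65 - VI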